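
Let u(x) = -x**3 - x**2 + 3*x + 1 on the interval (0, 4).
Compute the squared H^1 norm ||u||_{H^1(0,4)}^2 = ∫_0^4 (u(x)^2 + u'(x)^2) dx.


||u||_{H^1}^2 = 161832/35

The H^1 norm (squared) on an interval (0, L) is
  ||u||_{H^1}^2 = ∫_0^L u(x)^2 dx + ∫_0^L u'(x)^2 dx.
Compute u'(x) = -3*x**2 - 2*x + 3.
Then u(x)^2 = x**6 + 2*x**5 - 5*x**4 - 8*x**3 + 7*x**2 + 6*x + 1 and u'(x)^2 = 9*x**4 + 12*x**3 - 14*x**2 - 12*x + 9.
Integrate each monomial from 0 to 4 using ∫_0^4 c·x^n dx = c·4^(n+1)/(n+1):
  ∫_0^4 u(x)^2 dx = ∫_0^4 (x^6 + 2*x^5 - 5*x^4 - 8*x^3 + 7*x^2 + 6*x + 1) dx. Term by term:
    ∫_0^4 x^6 dx = 16384/7;  ∫_0^4 2*x^5 dx = 4096/3;  ∫_0^4 -5*x^4 dx = -1024;
    ∫_0^4 -8*x^3 dx = -512;  ∫_0^4 7*x^2 dx = 448/3;  ∫_0^4 6*x dx = 48;
    ∫_0^4 1 dx = 4.
  Sum: 16384/7 + 4096/3 − 1024 − 512 + 448/3 + 48 + 4 = 49796/21.
  ∫_0^4 u'(x)^2 dx = ∫_0^4 (9*x^4 + 12*x^3 - 14*x^2 - 12*x + 9) dx. Term by term:
    ∫_0^4 9*x^4 dx = 9216/5;  ∫_0^4 12*x^3 dx = 768;  ∫_0^4 -14*x^2 dx = -896/3;
    ∫_0^4 -12*x dx = -96;  ∫_0^4 9 dx = 36.
  Sum: 9216/5 + 768 − 896/3 − 96 + 36 = 33788/15.
Adding: ||u||_{H^1}^2 = 49796/21 + 33788/15 = 161832/35.


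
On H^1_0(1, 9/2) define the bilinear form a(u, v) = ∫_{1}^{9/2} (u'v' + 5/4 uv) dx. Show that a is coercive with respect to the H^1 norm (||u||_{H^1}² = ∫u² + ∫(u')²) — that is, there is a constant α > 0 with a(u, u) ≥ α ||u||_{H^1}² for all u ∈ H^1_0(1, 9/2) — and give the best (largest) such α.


α = 1

Coercivity of a(·,·) on H^1_0(1, 9/2) means a(u, u) ≥ α ||u||_{H^1}² for every u ∈ H^1_0.
The interval has length L = 7/2, and Poincaré/coercivity depend only on L. Here a(u, u) = ∫(u')² + (5/4)·∫u².
Here c = 5/4 ≥ 1, so a(u,u) = ∫(u')² + c∫u² ≥ ∫(u')² + ∫u² = ||u||_{H^1}², i.e. α = 1 works. No larger α is possible: a(u,u) ≥ α||u||_{H^1}² means (1−α)∫(u')² ≥ (α−c)∫u², and for the modes u_n = sin(nπ(x−x₀)/L) (x₀ the left endpoint) one has ∫u_n²/∫(u_n')² = (L/(nπ))² → 0, so a(u_n,u_n)/||u_n||_{H^1}² → 1. Hence the optimal constant is α = 1.
Therefore α = 1.


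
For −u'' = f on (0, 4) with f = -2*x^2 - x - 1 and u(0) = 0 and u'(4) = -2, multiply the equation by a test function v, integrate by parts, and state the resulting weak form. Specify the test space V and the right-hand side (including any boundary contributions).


V = {v ∈ H^1(0, 4) : v(0) = 0} (test functions vanish at x = 0 where u is specified); weak form: ∫_0^4 u'v' dx = ∫_0^4 (-2*x^2 - x - 1) v dx − 2·v(4) for all v ∈ V.

Multiply both sides by a test function v and integrate from 0 to 4:
  ∫_0^4 −u''(x) v(x) dx = ∫_0^4 f(x) v(x) dx.
Integrate the LHS by parts once:
  ∫_0^4 −u'' v dx = −[u'(x) v(x)]_0^4 + ∫_0^4 u'(x) v'(x) dx.
Thus ∫_0^4 u'(x) v'(x) dx = ∫_0^4 f(x) v(x) dx + [u'(x) v(x)]_0^4.
Choose V so that boundary terms are either known or forced to vanish.
Mixed BC: u(0) = 0 (Dirichlet) and u'(4) = -2 (Neumann). Define V = {v ∈ H^1(0, 4) : v(0) = 0}. Then [u' v]_0^4 = u'(4)·v(4) − u'(0)·0 = − 2·v(4).
Weak formulation: find u (satisfying any essential BC) such that ∫_0^4 u'(x) v'(x) dx = ∫_0^4 f v dx − 2·v(4) for all v ∈ V (Dirichlet at 0 absorbed into V; Neumann datum at x = 4 contributes the boundary term).
Substituting f(x) = -2*x^2 - x - 1, the right-hand side is ∫_0^4 (-2*x^2 - x - 1) v dx − 2·v(4).


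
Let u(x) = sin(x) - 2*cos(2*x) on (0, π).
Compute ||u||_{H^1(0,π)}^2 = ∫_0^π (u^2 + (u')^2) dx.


||u||_{H^1(0,π)}^2 = 40/3 + 11*π

u'(x) = 4*sin(2*x) + cos(x).
Expand u² and (u')² and integrate term by term on (0, π), using: for integers n ≥ 1, ∫_0^π sin²(nx) dx = ∫_0^π cos²(nx) dx = π/2; for n ≠ n', ∫_0^π sin(nx)sin(n'x) dx = ∫_0^π cos(nx)cos(n'x) dx = 0; and by product-to-sum, ∫_0^π sin(nx)cos(n'x) dx = ½∫_0^π [sin((n+n')x) + sin((n−n')x)] dx, which is 0 when n+n' is even and 2n/(n²−n'²) when n+n' is odd (it need not vanish on (0, π)).
  u² squared terms: (-2)²·∫cos(2x)² dx = 4·π/2 = 2*π;  (1)²·∫sin(x)² dx = 1·π/2 = π/2.
  u² cross terms: 2·(-2)·(1)·∫cos(2x)·sin(x) dx = -4·(-2/3) = 8/3.
  So ∫_0^π u² dx = 2*π + π/2 + 8/3 = 8/3 + 5*π/2.
  (u')² squared terms: (4)²·∫sin(2x)² dx = 16·π/2 = 8*π;  (1)²·∫cos(x)² dx = 1·π/2 = π/2.
  (u')² cross terms: 2·(4)·(1)·∫sin(2x)·cos(x) dx = 8·(4/3) = 32/3.
  So ∫_0^π (u')² dx = 8*π + π/2 + 32/3 = 32/3 + 17*π/2.
||u||_{H^1}^2 = (8/3 + 5*π/2) + (32/3 + 17*π/2) = 40/3 + 11*π.


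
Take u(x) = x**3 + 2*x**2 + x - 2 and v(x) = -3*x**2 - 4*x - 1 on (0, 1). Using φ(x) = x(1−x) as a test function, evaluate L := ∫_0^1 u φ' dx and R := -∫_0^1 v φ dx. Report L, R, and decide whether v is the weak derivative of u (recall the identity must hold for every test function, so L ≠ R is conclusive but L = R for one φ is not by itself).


LHS = -13/20, RHS = 13/20. No, v is not the weak derivative of u.

u(x) = x**3 + 2*x**2 + x - 2, classical derivative u'(x) = 3*x**2 + 4*x + 1.
φ(x) = x(1−x), so φ'(x) = 1 - 2*x.
Note φ(0) = φ(1) = 0, so the boundary term u·φ vanishes.
LHS = ∫_0^1 u(x) φ'(x) dx = ∫_0^1 (-2*x^4 - 3*x^3 + 5*x - 2) dx. Term by term:
  ∫_0^1 -2*x^4 dx = -2/5;  ∫_0^1 -3*x^3 dx = -3/4;  ∫_0^1 5*x dx = 5/2;
  ∫_0^1 -2 dx = -2.
Sum: -2/5 − 3/4 + 5/2 − 2 = -13/20.
So LHS = -13/20.
∫_0^1 v(x) φ(x) dx = ∫_0^1 (3*x^4 + x^3 - 3*x^2 - x) dx. Term by term:
  ∫_0^1 3*x^4 dx = 3/5;  ∫_0^1 x^3 dx = 1/4;  ∫_0^1 -3*x^2 dx = -1;
  ∫_0^1 -x dx = -1/2.
Sum: 3/5 + 1/4 − 1 − 1/2 = -13/20.
So RHS = -∫_0^1 v(x) φ(x) dx = 13/20.
LHS − RHS = -13/10 ≠ 0, so the identity fails.
(For a valid weak derivative the identity must hold for EVERY test function, in particular this one. The failure shows v is NOT the weak derivative of u.)
Correct weak derivative would be u'(x) = 3*x**2 + 4*x + 1.


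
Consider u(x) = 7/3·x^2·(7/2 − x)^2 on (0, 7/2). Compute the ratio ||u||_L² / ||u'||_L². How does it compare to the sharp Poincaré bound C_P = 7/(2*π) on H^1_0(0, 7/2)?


||u||_L² / ||u'||_L² = 7*sqrt(3)/12 < C_P = 7/(2*π).

u(x) = 7/3·x^2·(7/2 − x)^2, so u'(x) = 7*x*(2*x - 7)*(4*x - 7)/6.
u(x) = 7/3·x^2·(7/2 − x)^2 vanishes at x = 0 and x = 7/2, so u ∈ H^1_0(0, 7/2). Differentiate via the product rule and integrate the resulting polynomials term by term.
  ∫_0^7/2 u² dx = ∫_0^7/2 (49*x^8/9 - 686*x^7/9 + 2401*x^6/6 - 16807*x^5/18 + 117649*x^4/144) dx. Term by term:
    ∫_0^7/2 49*x^8/9 dx = 1977326743/41472;  ∫_0^7/2 -686*x^7/9 dx = -1977326743/9216;  ∫_0^7/2 2401*x^6/6 dx = 282475249/768;
    ∫_0^7/2 -16807*x^5/18 dx = -1977326743/6912;  ∫_0^7/2 117649*x^4/144 dx = 1977326743/23040.
  Sum: 1977326743/41472 − 1977326743/9216 + 282475249/768 − 1977326743/6912 + 1977326743/23040 = 282475249/414720.
  ∫_0^7/2 (u')² dx = ∫_0^7/2 (784*x^6/9 - 2744*x^5/3 + 31213*x^4/9 - 16807*x^3/3 + 117649*x^2/36) dx. Term by term:
    ∫_0^7/2 784*x^6/9 dx = 5764801/72;  ∫_0^7/2 -2744*x^5/3 dx = -40353607/144;  ∫_0^7/2 31213*x^4/9 dx = 524596891/1440;
    ∫_0^7/2 -16807*x^3/3 dx = -40353607/192;  ∫_0^7/2 117649*x^2/36 dx = 40353607/864.
  Sum: 5764801/72 − 40353607/144 + 524596891/1440 − 40353607/192 + 40353607/864 = 5764801/8640.
∫_0^7/2 u² dx = 282475249/414720, so ||u||_L² = 16807*sqrt(5)/1440.
∫_0^7/2 (u')² dx = 5764801/8640, so ||u'||_L² = 2401*sqrt(15)/360.
Ratio ||u||_L² / ||u'||_L² = 7*sqrt(3)/12.
Sharp Poincaré constant on H^1_0(0, 7/2) is C_P = L/π = 7/(2*π), achieved by sin(2*π/7·x).
A polynomial bump cannot attain the sharp Poincaré constant (only the first sine eigenfunction does), so the ratio is strictly less than C_P, consistent with ||u||_L² ≤ C_P ||u'||_L².


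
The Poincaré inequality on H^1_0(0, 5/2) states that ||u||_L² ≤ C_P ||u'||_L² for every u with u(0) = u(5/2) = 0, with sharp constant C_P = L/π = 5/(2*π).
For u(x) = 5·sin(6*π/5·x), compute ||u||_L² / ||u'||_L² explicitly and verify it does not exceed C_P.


||u||_L² / ||u'||_L² = 5/(6*π) < C_P = 5/(2*π).

u(x) = 5·sin(6*π/5·x), so u'(x) = 6*π*cos(6*π*x/5).
Writing u(x) = A·sin(kπx/L) with A = 5 and k = 3, use ∫_0^L sin²(kπx/L) dx = L/2 and ∫_0^L cos²(kπx/L) dx = L/2.
u² = 25·sin²(6*π/5·x) and (u')² = 36*π^2·cos²(6*π/5·x), and each of sin², cos² integrates to L/2 = 5/4 over (0, 5/2).
∫_0^5/2 u² dx = 125/4, so ||u||_L² = 5*sqrt(5)/2.
∫_0^5/2 (u')² dx = 45*π^2, so ||u'||_L² = 3*sqrt(5)*π.
Ratio ||u||_L² / ||u'||_L² = 5/(6*π).
Sharp Poincaré constant on H^1_0(0, 5/2) is C_P = L/π = 5/(2*π), achieved by sin(2*π/5·x).
This is the k = 3 harmonic; the ratio L/(kπ) is strictly less than C_P = L/π, consistent with the sharp inequality ||u||_L² ≤ C_P ||u'||_L².


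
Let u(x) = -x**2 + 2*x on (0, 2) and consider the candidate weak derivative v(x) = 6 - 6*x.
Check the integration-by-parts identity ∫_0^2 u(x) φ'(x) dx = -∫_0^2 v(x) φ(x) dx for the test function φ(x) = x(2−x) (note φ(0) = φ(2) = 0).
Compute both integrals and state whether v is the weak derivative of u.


LHS = 0, RHS = 0. No, v is not the weak derivative of u.

u(x) = -x**2 + 2*x, classical derivative u'(x) = 2 - 2*x.
φ(x) = x(2−x), so φ'(x) = 2 - 2*x.
Note φ(0) = φ(2) = 0, so the boundary term u·φ vanishes.
LHS = ∫_0^2 u(x) φ'(x) dx = ∫_0^2 (2*x^3 - 6*x^2 + 4*x) dx. Term by term:
  ∫_0^2 2*x^3 dx = 8;  ∫_0^2 -6*x^2 dx = -16;  ∫_0^2 4*x dx = 8.
Sum: 8 − 16 + 8 = 0.
So LHS = 0.
∫_0^2 v(x) φ(x) dx = ∫_0^2 (6*x^3 - 18*x^2 + 12*x) dx. Term by term:
  ∫_0^2 6*x^3 dx = 24;  ∫_0^2 -18*x^2 dx = -48;  ∫_0^2 12*x dx = 24.
Sum: 24 − 48 + 24 = 0.
So RHS = -∫_0^2 v(x) φ(x) dx = 0.
LHS = RHS, so the identity holds for this particular φ. But this is necessary, not sufficient: a weak derivative must satisfy the identity for EVERY test function in C_c^∞(0, 2).
Here u is smooth, so its weak derivative equals its classical derivative u'(x) = 2 - 2*x. Since v(x) = 6 - 6*x ≠ u'(x), v is NOT the weak derivative of u — the agreement for this single φ is a coincidence (the difference v − u' happens to be L²-orthogonal to this φ).


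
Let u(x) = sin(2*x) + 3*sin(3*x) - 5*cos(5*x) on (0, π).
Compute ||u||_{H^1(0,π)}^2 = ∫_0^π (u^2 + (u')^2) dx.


||u||_{H^1(0,π)}^2 = 1040/21 + 745*π/2

u'(x) = 25*sin(5*x) + 2*cos(2*x) + 9*cos(3*x).
Expand u² and (u')² and integrate term by term on (0, π), using: for integers n ≥ 1, ∫_0^π sin²(nx) dx = ∫_0^π cos²(nx) dx = π/2; for n ≠ n', ∫_0^π sin(nx)sin(n'x) dx = ∫_0^π cos(nx)cos(n'x) dx = 0; and by product-to-sum, ∫_0^π sin(nx)cos(n'x) dx = ½∫_0^π [sin((n+n')x) + sin((n−n')x)] dx, which is 0 when n+n' is even and 2n/(n²−n'²) when n+n' is odd (it need not vanish on (0, π)).
  u² squared terms: (-5)²·∫cos(5x)² dx = 25·π/2 = 25*π/2;  (3)²·∫sin(3x)² dx = 9·π/2 = 9*π/2;  (1)²·∫sin(2x)² dx = 1·π/2 = π/2.
  u² cross terms: 2·(-5)·(3)·∫cos(5x)·sin(3x) dx = -30·(0) = 0;  2·(-5)·(1)·∫cos(5x)·sin(2x) dx = -10·(-4/21) = 40/21;  2·(3)·(1)·∫sin(3x)·sin(2x) dx = 6·(0) = 0.
  So ∫_0^π u² dx = 25*π/2 + 9*π/2 + π/2 + 0 + 40/21 + 0 = 40/21 + 35*π/2.
  (u')² squared terms: (2)²·∫cos(2x)² dx = 4·π/2 = 2*π;  (9)²·∫cos(3x)² dx = 81·π/2 = 81*π/2;  (25)²·∫sin(5x)² dx = 625·π/2 = 625*π/2.
  (u')² cross terms: 2·(2)·(9)·∫cos(2x)·cos(3x) dx = 36·(0) = 0;  2·(2)·(25)·∫cos(2x)·sin(5x) dx = 100·(10/21) = 1000/21;  2·(9)·(25)·∫cos(3x)·sin(5x) dx = 450·(0) = 0.
  So ∫_0^π (u')² dx = 2*π + 81*π/2 + 625*π/2 + 0 + 1000/21 + 0 = 1000/21 + 355*π.
||u||_{H^1}^2 = (40/21 + 35*π/2) + (1000/21 + 355*π) = 1040/21 + 745*π/2.


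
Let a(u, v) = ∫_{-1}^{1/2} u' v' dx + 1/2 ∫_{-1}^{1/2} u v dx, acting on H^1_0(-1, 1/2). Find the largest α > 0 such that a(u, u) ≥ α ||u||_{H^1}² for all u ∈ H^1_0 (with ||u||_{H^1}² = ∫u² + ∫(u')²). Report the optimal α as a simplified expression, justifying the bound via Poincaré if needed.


α = (9 + 8*π^2)/(2*(9 + 4*π^2))

Coercivity of a(·,·) on H^1_0(-1, 1/2) means a(u, u) ≥ α ||u||_{H^1}² for every u ∈ H^1_0.
The interval has length L = 3/2, and Poincaré/coercivity depend only on L. Here a(u, u) = ∫(u')² + (1/2)·∫u².
Here 0 < c = 1/2 < 1. The condition a(u,u) ≥ α||u||_{H^1}² reads (1−α)∫(u')² ≥ (α−c)∫u². Any admissible α is ≤ 1 (rapidly oscillating u have ∫u²/∫(u')² → 0), and α = 1 would force 0 ≥ (1−c)∫u², impossible since c < 1; so 1−α > 0. By the sharp Poincaré inequality on H^1_0 of an interval of length L, ∫(u')² ≥ (π/L)²∫u² with equality for the first sine mode sin(π(x−x₀)/L) (x₀ the left endpoint), so the inequality holds for all u iff (1−α)(π/L)² ≥ α − c, i.e. α ≤ ((π/L)² + c)/((π/L)² + 1) = (1 + c(L/π)²)/(1 + (L/π)²). With (π/L)² = 4*π^2/9 and c = 1/2, the largest admissible constant is α = ((π/L)² + c)/((π/L)² + 1).
Simplifying, α = (9 + 8*π^2)/(2*(9 + 4*π^2)).


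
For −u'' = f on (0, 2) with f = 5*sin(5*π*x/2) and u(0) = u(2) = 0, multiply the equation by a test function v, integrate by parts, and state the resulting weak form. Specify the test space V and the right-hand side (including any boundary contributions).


V = H^1_0(0, 2) (so v(0) = v(2) = 0); weak form: ∫_0^2 u'v' dx = ∫_0^2 (5*sin(5*π*x/2)) v dx for all v ∈ V.

Multiply both sides by a test function v and integrate from 0 to 2:
  ∫_0^2 −u''(x) v(x) dx = ∫_0^2 f(x) v(x) dx.
Integrate the LHS by parts once:
  ∫_0^2 −u'' v dx = −[u'(x) v(x)]_0^2 + ∫_0^2 u'(x) v'(x) dx.
Thus ∫_0^2 u'(x) v'(x) dx = ∫_0^2 f(x) v(x) dx + [u'(x) v(x)]_0^2.
Choose V so that boundary terms are either known or forced to vanish.
u is Dirichlet: u(0) = u(2) = 0. Let V = H^1_0(0, 2); then v(0) = v(2) = 0, and [u' v]_0^2 = 0.
Weak formulation: find u (satisfying any essential BC) such that ∫_0^2 u'(x) v'(x) dx = ∫_0^2 f v dx for all v ∈ V.
Substituting f(x) = 5*sin(5*π*x/2), the right-hand side is ∫_0^2 (5*sin(5*π*x/2)) v dx.


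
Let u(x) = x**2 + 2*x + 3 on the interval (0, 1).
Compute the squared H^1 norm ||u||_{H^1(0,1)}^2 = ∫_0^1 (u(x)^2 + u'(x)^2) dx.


||u||_{H^1}^2 = 433/15

The H^1 norm (squared) on an interval (0, L) is
  ||u||_{H^1}^2 = ∫_0^L u(x)^2 dx + ∫_0^L u'(x)^2 dx.
Compute u'(x) = 2*x + 2.
Then u(x)^2 = x**4 + 4*x**3 + 10*x**2 + 12*x + 9 and u'(x)^2 = 4*x**2 + 8*x + 4.
Integrate each monomial from 0 to 1 using ∫_0^1 c·x^n dx = c·1^(n+1)/(n+1):
  ∫_0^1 u(x)^2 dx = ∫_0^1 (x^4 + 4*x^3 + 10*x^2 + 12*x + 9) dx. Term by term:
    ∫_0^1 x^4 dx = 1/5;  ∫_0^1 4*x^3 dx = 1;  ∫_0^1 10*x^2 dx = 10/3;
    ∫_0^1 12*x dx = 6;  ∫_0^1 9 dx = 9.
  Sum: 1/5 + 1 + 10/3 + 6 + 9 = 293/15.
  ∫_0^1 u'(x)^2 dx = ∫_0^1 (4*x^2 + 8*x + 4) dx. Term by term:
    ∫_0^1 4*x^2 dx = 4/3;  ∫_0^1 8*x dx = 4;  ∫_0^1 4 dx = 4.
  Sum: 4/3 + 4 + 4 = 28/3.
Adding: ||u||_{H^1}^2 = 293/15 + 28/3 = 433/15.


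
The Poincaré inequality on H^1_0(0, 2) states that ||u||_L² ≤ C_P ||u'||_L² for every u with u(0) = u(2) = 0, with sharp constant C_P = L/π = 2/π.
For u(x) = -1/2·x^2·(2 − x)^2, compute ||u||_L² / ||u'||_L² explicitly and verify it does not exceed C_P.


||u||_L² / ||u'||_L² = sqrt(3)/3 < C_P = 2/π.

u(x) = -1/2·x^2·(2 − x)^2, so u'(x) = x*(x*(2 - x) - (x - 2)^2).
u(x) = -1/2·x^2·(2 − x)^2 vanishes at x = 0 and x = 2, so u ∈ H^1_0(0, 2). Differentiate via the product rule and integrate the resulting polynomials term by term.
  ∫_0^2 u² dx = ∫_0^2 (x^8/4 - 2*x^7 + 6*x^6 - 8*x^5 + 4*x^4) dx. Term by term:
    ∫_0^2 x^8/4 dx = 128/9;  ∫_0^2 -2*x^7 dx = -64;  ∫_0^2 6*x^6 dx = 768/7;
    ∫_0^2 -8*x^5 dx = -256/3;  ∫_0^2 4*x^4 dx = 128/5.
  Sum: 128/9 − 64 + 768/7 − 256/3 + 128/5 = 64/315.
  ∫_0^2 (u')² dx = ∫_0^2 (4*x^6 - 24*x^5 + 52*x^4 - 48*x^3 + 16*x^2) dx. Term by term:
    ∫_0^2 4*x^6 dx = 512/7;  ∫_0^2 -24*x^5 dx = -256;  ∫_0^2 52*x^4 dx = 1664/5;
    ∫_0^2 -48*x^3 dx = -192;  ∫_0^2 16*x^2 dx = 128/3.
  Sum: 512/7 − 256 + 1664/5 − 192 + 128/3 = 64/105.
∫_0^2 u² dx = 64/315, so ||u||_L² = 8*sqrt(35)/105.
∫_0^2 (u')² dx = 64/105, so ||u'||_L² = 8*sqrt(105)/105.
Ratio ||u||_L² / ||u'||_L² = sqrt(3)/3.
Sharp Poincaré constant on H^1_0(0, 2) is C_P = L/π = 2/π, achieved by sin(π/2·x).
A polynomial bump cannot attain the sharp Poincaré constant (only the first sine eigenfunction does), so the ratio is strictly less than C_P, consistent with ||u||_L² ≤ C_P ||u'||_L².


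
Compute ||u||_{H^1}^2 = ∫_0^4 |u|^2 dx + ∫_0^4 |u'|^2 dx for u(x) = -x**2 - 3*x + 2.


||u||_{H^1}^2 = 4164/5

The H^1 norm (squared) on an interval (0, L) is
  ||u||_{H^1}^2 = ∫_0^L u(x)^2 dx + ∫_0^L u'(x)^2 dx.
Compute u'(x) = -2*x - 3.
Then u(x)^2 = x**4 + 6*x**3 + 5*x**2 - 12*x + 4 and u'(x)^2 = 4*x**2 + 12*x + 9.
Integrate each monomial from 0 to 4 using ∫_0^4 c·x^n dx = c·4^(n+1)/(n+1):
  ∫_0^4 u(x)^2 dx = ∫_0^4 (x^4 + 6*x^3 + 5*x^2 - 12*x + 4) dx. Term by term:
    ∫_0^4 x^4 dx = 1024/5;  ∫_0^4 6*x^3 dx = 384;  ∫_0^4 5*x^2 dx = 320/3;
    ∫_0^4 -12*x dx = -96;  ∫_0^4 4 dx = 16.
  Sum: 1024/5 + 384 + 320/3 − 96 + 16 = 9232/15.
  ∫_0^4 u'(x)^2 dx = ∫_0^4 (4*x^2 + 12*x + 9) dx. Term by term:
    ∫_0^4 4*x^2 dx = 256/3;  ∫_0^4 12*x dx = 96;  ∫_0^4 9 dx = 36.
  Sum: 256/3 + 96 + 36 = 652/3.
Adding: ||u||_{H^1}^2 = 9232/15 + 652/3 = 4164/5.


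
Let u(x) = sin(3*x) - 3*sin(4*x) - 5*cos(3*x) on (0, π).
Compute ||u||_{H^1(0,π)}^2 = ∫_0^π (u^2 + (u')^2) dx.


||u||_{H^1(0,π)}^2 = 2400/7 + 413*π/2

u'(x) = 15*sin(3*x) + 3*cos(3*x) - 12*cos(4*x).
Expand u² and (u')² and integrate term by term on (0, π), using: for integers n ≥ 1, ∫_0^π sin²(nx) dx = ∫_0^π cos²(nx) dx = π/2; for n ≠ n', ∫_0^π sin(nx)sin(n'x) dx = ∫_0^π cos(nx)cos(n'x) dx = 0; and by product-to-sum, ∫_0^π sin(nx)cos(n'x) dx = ½∫_0^π [sin((n+n')x) + sin((n−n')x)] dx, which is 0 when n+n' is even and 2n/(n²−n'²) when n+n' is odd (it need not vanish on (0, π)).
  u² squared terms: (-5)²·∫cos(3x)² dx = 25·π/2 = 25*π/2;  (-3)²·∫sin(4x)² dx = 9·π/2 = 9*π/2;  (1)²·∫sin(3x)² dx = 1·π/2 = π/2.
  u² cross terms: 2·(-5)·(-3)·∫cos(3x)·sin(4x) dx = 30·(8/7) = 240/7;  2·(-5)·(1)·∫cos(3x)·sin(3x) dx = -10·(0) = 0;  2·(-3)·(1)·∫sin(4x)·sin(3x) dx = -6·(0) = 0.
  So ∫_0^π u² dx = 25*π/2 + 9*π/2 + π/2 + 240/7 + 0 + 0 = 240/7 + 35*π/2.
  (u')² squared terms: (-12)²·∫cos(4x)² dx = 144·π/2 = 72*π;  (3)²·∫cos(3x)² dx = 9·π/2 = 9*π/2;  (15)²·∫sin(3x)² dx = 225·π/2 = 225*π/2.
  (u')² cross terms: 2·(-12)·(3)·∫cos(4x)·cos(3x) dx = -72·(0) = 0;  2·(-12)·(15)·∫cos(4x)·sin(3x) dx = -360·(-6/7) = 2160/7;  2·(3)·(15)·∫cos(3x)·sin(3x) dx = 90·(0) = 0.
  So ∫_0^π (u')² dx = 72*π + 9*π/2 + 225*π/2 + 0 + 2160/7 + 0 = 2160/7 + 189*π.
||u||_{H^1}^2 = (240/7 + 35*π/2) + (2160/7 + 189*π) = 2400/7 + 413*π/2.


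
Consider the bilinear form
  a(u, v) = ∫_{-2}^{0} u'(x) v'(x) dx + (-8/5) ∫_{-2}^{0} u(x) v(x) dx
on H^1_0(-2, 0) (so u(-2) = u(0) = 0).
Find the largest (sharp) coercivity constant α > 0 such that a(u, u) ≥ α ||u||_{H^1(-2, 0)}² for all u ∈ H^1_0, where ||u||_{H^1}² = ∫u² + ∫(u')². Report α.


α = (-32/5 + π^2)/(4 + π^2)

Coercivity of a(·,·) on H^1_0(-2, 0) means a(u, u) ≥ α ||u||_{H^1}² for every u ∈ H^1_0.
The interval has length L = 2, and Poincaré/coercivity depend only on L. Here a(u, u) = ∫(u')² + (-8/5)·∫u².
Here c = -8/5 < 0 with |c| < (π/L)² = π^2/4, so coercivity still holds. The condition a(u,u) ≥ α||u||_{H^1}² reads (1−α)∫(u')² ≥ (α−c)∫u². Any admissible α is ≤ 1 (rapidly oscillating u have ∫u²/∫(u')² → 0), and α = 1 would force 0 ≥ (1−c)∫u², impossible since c < 1; so 1−α > 0. By the sharp Poincaré inequality on H^1_0 of an interval of length L, ∫(u')² ≥ (π/L)²∫u² with equality for the first sine mode sin(π(x−x₀)/L) (x₀ the left endpoint), so the inequality holds for all u iff (1−α)(π/L)² ≥ α − c, i.e. α ≤ ((π/L)² + c)/((π/L)² + 1) = (1 + c(L/π)²)/(1 + (L/π)²). (Direct route, valid since c ≤ 0: Poincaré gives c∫u² ≥ c(L/π)²∫(u')², so a(u,u) ≥ (1 + c(L/π)²)∫(u')², while ||u||_{H^1}² ≤ (1 + (L/π)²)∫(u')²; dividing yields the same α.) With (π/L)² = π^2/4 and c = -8/5, the largest admissible constant is α = ((π/L)² + c)/((π/L)² + 1).
Simplifying, α = (-32/5 + π^2)/(4 + π^2).


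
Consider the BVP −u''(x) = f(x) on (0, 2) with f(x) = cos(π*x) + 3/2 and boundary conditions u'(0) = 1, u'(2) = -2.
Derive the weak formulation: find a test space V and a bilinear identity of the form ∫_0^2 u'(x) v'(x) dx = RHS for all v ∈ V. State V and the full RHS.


V = H^1(0, 2) (v unrestricted at boundary; u is determined up to an additive constant); weak form: ∫_0^2 u'v' dx = ∫_0^2 (cos(π*x) + 3/2) v dx − 2·v(2) − v(0) for all v ∈ V.

Multiply both sides by a test function v and integrate from 0 to 2:
  ∫_0^2 −u''(x) v(x) dx = ∫_0^2 f(x) v(x) dx.
Integrate the LHS by parts once:
  ∫_0^2 −u'' v dx = −[u'(x) v(x)]_0^2 + ∫_0^2 u'(x) v'(x) dx.
Thus ∫_0^2 u'(x) v'(x) dx = ∫_0^2 f(x) v(x) dx + [u'(x) v(x)]_0^2.
Choose V so that boundary terms are either known or forced to vanish.
u has inhomogeneous Neumann u'(0) = 1, u'(2) = -2. [u' v]_0^2 = (-2)·v(2) − (1)·v(0) = − 2·v(2) − v(0). Take V = H^1(0, 2); boundary term becomes part of RHS.
Weak formulation: find u (satisfying any essential BC) such that ∫_0^2 u'(x) v'(x) dx = ∫_0^2 f v dx − 2·v(2) − v(0) for all v ∈ V (Neumann data are natural BCs: they enter the RHS as boundary terms).
Substituting f(x) = cos(π*x) + 3/2, the right-hand side is ∫_0^2 (cos(π*x) + 3/2) v dx − 2·v(2) − v(0).
Compatibility check (pure Neumann): taking v ≡ 1 ∈ V gives 0 = ∫_0^2 f dx + (-2) − (1), i.e. ∫_0^2 f dx must equal u'(0) − u'(2) = 3. Indeed ∫_0^2 (cos(π*x) + 3/2) dx = 3, so the data are compatible. The solution is then unique only up to an additive constant (fix it e.g. by requiring ∫_0^2 u dx = 0).


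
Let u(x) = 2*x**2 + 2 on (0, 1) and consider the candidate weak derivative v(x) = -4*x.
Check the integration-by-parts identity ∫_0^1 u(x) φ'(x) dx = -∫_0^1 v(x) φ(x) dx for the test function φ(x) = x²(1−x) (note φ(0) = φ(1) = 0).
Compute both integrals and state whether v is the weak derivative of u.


LHS = -1/5, RHS = 1/5. No, v is not the weak derivative of u.

u(x) = 2*x**2 + 2, classical derivative u'(x) = 4*x.
φ(x) = x²(1−x), so φ'(x) = x*(2 - 3*x).
Note φ(0) = φ(1) = 0, so the boundary term u·φ vanishes.
LHS = ∫_0^1 u(x) φ'(x) dx = ∫_0^1 (-6*x^4 + 4*x^3 - 6*x^2 + 4*x) dx. Term by term:
  ∫_0^1 -6*x^4 dx = -6/5;  ∫_0^1 4*x^3 dx = 1;  ∫_0^1 -6*x^2 dx = -2;
  ∫_0^1 4*x dx = 2.
Sum: -6/5 + 1 − 2 + 2 = -1/5.
So LHS = -1/5.
∫_0^1 v(x) φ(x) dx = ∫_0^1 (4*x^4 - 4*x^3) dx. Term by term:
  ∫_0^1 4*x^4 dx = 4/5;  ∫_0^1 -4*x^3 dx = -1.
Sum: 4/5 − 1 = -1/5.
So RHS = -∫_0^1 v(x) φ(x) dx = 1/5.
LHS − RHS = -2/5 ≠ 0, so the identity fails.
(For a valid weak derivative the identity must hold for EVERY test function, in particular this one. The failure shows v is NOT the weak derivative of u.)
Correct weak derivative would be u'(x) = 4*x.


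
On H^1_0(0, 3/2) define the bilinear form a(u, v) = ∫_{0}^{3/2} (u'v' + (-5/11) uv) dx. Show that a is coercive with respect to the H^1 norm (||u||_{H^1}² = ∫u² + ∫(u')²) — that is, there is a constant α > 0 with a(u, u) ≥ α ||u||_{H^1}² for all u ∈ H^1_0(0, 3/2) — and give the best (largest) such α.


α = (-45 + 44*π^2)/(11*(9 + 4*π^2))

Coercivity of a(·,·) on H^1_0(0, 3/2) means a(u, u) ≥ α ||u||_{H^1}² for every u ∈ H^1_0.
The interval has length L = 3/2, and Poincaré/coercivity depend only on L. Here a(u, u) = ∫(u')² + (-5/11)·∫u².
Here c = -5/11 < 0 with |c| < (π/L)² = 4*π^2/9, so coercivity still holds. The condition a(u,u) ≥ α||u||_{H^1}² reads (1−α)∫(u')² ≥ (α−c)∫u². Any admissible α is ≤ 1 (rapidly oscillating u have ∫u²/∫(u')² → 0), and α = 1 would force 0 ≥ (1−c)∫u², impossible since c < 1; so 1−α > 0. By the sharp Poincaré inequality on H^1_0 of an interval of length L, ∫(u')² ≥ (π/L)²∫u² with equality for the first sine mode sin(π(x−x₀)/L) (x₀ the left endpoint), so the inequality holds for all u iff (1−α)(π/L)² ≥ α − c, i.e. α ≤ ((π/L)² + c)/((π/L)² + 1) = (1 + c(L/π)²)/(1 + (L/π)²). (Direct route, valid since c ≤ 0: Poincaré gives c∫u² ≥ c(L/π)²∫(u')², so a(u,u) ≥ (1 + c(L/π)²)∫(u')², while ||u||_{H^1}² ≤ (1 + (L/π)²)∫(u')²; dividing yields the same α.) With (π/L)² = 4*π^2/9 and c = -5/11, the largest admissible constant is α = ((π/L)² + c)/((π/L)² + 1).
Simplifying, α = (-45 + 44*π^2)/(11*(9 + 4*π^2)).


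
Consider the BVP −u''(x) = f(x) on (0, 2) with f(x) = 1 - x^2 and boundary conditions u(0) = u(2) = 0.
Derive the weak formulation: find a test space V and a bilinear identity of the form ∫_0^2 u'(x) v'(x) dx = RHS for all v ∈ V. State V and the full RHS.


V = H^1_0(0, 2) (so v(0) = v(2) = 0); weak form: ∫_0^2 u'v' dx = ∫_0^2 (1 - x^2) v dx for all v ∈ V.

Multiply both sides by a test function v and integrate from 0 to 2:
  ∫_0^2 −u''(x) v(x) dx = ∫_0^2 f(x) v(x) dx.
Integrate the LHS by parts once:
  ∫_0^2 −u'' v dx = −[u'(x) v(x)]_0^2 + ∫_0^2 u'(x) v'(x) dx.
Thus ∫_0^2 u'(x) v'(x) dx = ∫_0^2 f(x) v(x) dx + [u'(x) v(x)]_0^2.
Choose V so that boundary terms are either known or forced to vanish.
u is Dirichlet: u(0) = u(2) = 0. Let V = H^1_0(0, 2); then v(0) = v(2) = 0, and [u' v]_0^2 = 0.
Weak formulation: find u (satisfying any essential BC) such that ∫_0^2 u'(x) v'(x) dx = ∫_0^2 f v dx for all v ∈ V.
Substituting f(x) = 1 - x^2, the right-hand side is ∫_0^2 (1 - x^2) v dx.


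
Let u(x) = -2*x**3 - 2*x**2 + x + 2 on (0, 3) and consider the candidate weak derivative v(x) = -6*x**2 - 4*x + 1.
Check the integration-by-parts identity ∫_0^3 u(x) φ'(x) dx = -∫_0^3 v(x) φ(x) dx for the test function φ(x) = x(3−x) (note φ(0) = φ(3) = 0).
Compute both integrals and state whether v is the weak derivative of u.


LHS = 477/5, RHS = 477/5. Yes, v = u' weakly.

u(x) = -2*x**3 - 2*x**2 + x + 2, classical derivative u'(x) = -6*x**2 - 4*x + 1.
φ(x) = x(3−x), so φ'(x) = 3 - 2*x.
Note φ(0) = φ(3) = 0, so the boundary term u·φ vanishes.
LHS = ∫_0^3 u(x) φ'(x) dx = ∫_0^3 (4*x^4 - 2*x^3 - 8*x^2 - x + 6) dx. Term by term:
  ∫_0^3 4*x^4 dx = 972/5;  ∫_0^3 -2*x^3 dx = -81/2;  ∫_0^3 -8*x^2 dx = -72;
  ∫_0^3 -x dx = -9/2;  ∫_0^3 6 dx = 18.
Sum: 972/5 − 81/2 − 72 − 9/2 + 18 = 477/5.
So LHS = 477/5.
∫_0^3 v(x) φ(x) dx = ∫_0^3 (6*x^4 - 14*x^3 - 13*x^2 + 3*x) dx. Term by term:
  ∫_0^3 6*x^4 dx = 1458/5;  ∫_0^3 -14*x^3 dx = -567/2;  ∫_0^3 -13*x^2 dx = -117;
  ∫_0^3 3*x dx = 27/2.
Sum: 1458/5 − 567/2 − 117 + 27/2 = -477/5.
So RHS = -∫_0^3 v(x) φ(x) dx = 477/5.
LHS = RHS, so the identity holds for this test φ.
Moreover u is smooth here and v(x) = u'(x) = -6*x**2 - 4*x + 1 pointwise, so the identity holds for every test function. Hence v is the weak derivative of u.


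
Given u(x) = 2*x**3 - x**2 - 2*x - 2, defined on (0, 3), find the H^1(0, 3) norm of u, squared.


||u||_{H^1}^2 = 55794/35

The H^1 norm (squared) on an interval (0, L) is
  ||u||_{H^1}^2 = ∫_0^L u(x)^2 dx + ∫_0^L u'(x)^2 dx.
Compute u'(x) = 6*x**2 - 2*x - 2.
Then u(x)^2 = 4*x**6 - 4*x**5 - 7*x**4 - 4*x**3 + 8*x**2 + 8*x + 4 and u'(x)^2 = 36*x**4 - 24*x**3 - 20*x**2 + 8*x + 4.
Integrate each monomial from 0 to 3 using ∫_0^3 c·x^n dx = c·3^(n+1)/(n+1):
  ∫_0^3 u(x)^2 dx = ∫_0^3 (4*x^6 - 4*x^5 - 7*x^4 - 4*x^3 + 8*x^2 + 8*x + 4) dx. Term by term:
    ∫_0^3 4*x^6 dx = 8748/7;  ∫_0^3 -4*x^5 dx = -486;  ∫_0^3 -7*x^4 dx = -1701/5;
    ∫_0^3 -4*x^3 dx = -81;  ∫_0^3 8*x^2 dx = 72;  ∫_0^3 8*x dx = 36;
    ∫_0^3 4 dx = 12.
  Sum: 8748/7 − 486 − 1701/5 − 81 + 72 + 36 + 12 = 16188/35.
  ∫_0^3 u'(x)^2 dx = ∫_0^3 (36*x^4 - 24*x^3 - 20*x^2 + 8*x + 4) dx. Term by term:
    ∫_0^3 36*x^4 dx = 8748/5;  ∫_0^3 -24*x^3 dx = -486;  ∫_0^3 -20*x^2 dx = -180;
    ∫_0^3 8*x dx = 36;  ∫_0^3 4 dx = 12.
  Sum: 8748/5 − 486 − 180 + 36 + 12 = 5658/5.
Adding: ||u||_{H^1}^2 = 16188/35 + 5658/5 = 55794/35.


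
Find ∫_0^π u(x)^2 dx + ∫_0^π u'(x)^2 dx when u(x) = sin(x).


||u||_{H^1(0,π)}^2 = π

u'(x) = cos(x).
Expand u² and (u')² and integrate term by term on (0, π), using: for integers n ≥ 1, ∫_0^π sin²(nx) dx = ∫_0^π cos²(nx) dx = π/2; for n ≠ n', ∫_0^π sin(nx)sin(n'x) dx = ∫_0^π cos(nx)cos(n'x) dx = 0; and by product-to-sum, ∫_0^π sin(nx)cos(n'x) dx = ½∫_0^π [sin((n+n')x) + sin((n−n')x)] dx, which is 0 when n+n' is even and 2n/(n²−n'²) when n+n' is odd (it need not vanish on (0, π)).
  u² squared terms: (1)²·∫sin(x)² dx = 1·π/2 = π/2.
  So ∫_0^π u² dx = π/2.
  (u')² squared terms: (1)²·∫cos(x)² dx = 1·π/2 = π/2.
  So ∫_0^π (u')² dx = π/2.
||u||_{H^1}^2 = (π/2) + (π/2) = π.


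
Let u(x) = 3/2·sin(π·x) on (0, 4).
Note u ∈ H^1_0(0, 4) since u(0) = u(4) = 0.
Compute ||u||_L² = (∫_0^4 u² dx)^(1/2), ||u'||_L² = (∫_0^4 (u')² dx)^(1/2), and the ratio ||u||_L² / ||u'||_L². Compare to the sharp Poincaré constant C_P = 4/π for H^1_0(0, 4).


||u||_L² / ||u'||_L² = 1/π < C_P = 4/π.

u(x) = 3/2·sin(π·x), so u'(x) = 3*π*cos(π*x)/2.
Writing u(x) = A·sin(kπx/L) with A = 3/2 and k = 4, use ∫_0^L sin²(kπx/L) dx = L/2 and ∫_0^L cos²(kπx/L) dx = L/2.
u² = 9/4·sin²(π·x) and (u')² = 9*π^2/4·cos²(π·x), and each of sin², cos² integrates to L/2 = 2 over (0, 4).
∫_0^4 u² dx = 9/2, so ||u||_L² = 3*sqrt(2)/2.
∫_0^4 (u')² dx = 9*π^2/2, so ||u'||_L² = 3*sqrt(2)*π/2.
Ratio ||u||_L² / ||u'||_L² = 1/π.
Sharp Poincaré constant on H^1_0(0, 4) is C_P = L/π = 4/π, achieved by sin(π/4·x).
This is the k = 4 harmonic; the ratio L/(kπ) is strictly less than C_P = L/π, consistent with the sharp inequality ||u||_L² ≤ C_P ||u'||_L².


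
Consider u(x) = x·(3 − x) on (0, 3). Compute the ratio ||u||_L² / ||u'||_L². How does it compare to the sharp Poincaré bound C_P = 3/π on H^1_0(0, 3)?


||u||_L² / ||u'||_L² = 3*sqrt(10)/10 < C_P = 3/π.

u(x) = x·(3 − x), so u'(x) = 3 - 2*x.
u(x) = x·(3 − x) vanishes at x = 0 and x = 3, so u ∈ H^1_0(0, 3). Differentiate via the product rule and integrate the resulting polynomials term by term.
  ∫_0^3 u² dx = ∫_0^3 (x^4 - 6*x^3 + 9*x^2) dx. Term by term:
    ∫_0^3 x^4 dx = 243/5;  ∫_0^3 -6*x^3 dx = -243/2;  ∫_0^3 9*x^2 dx = 81.
  Sum: 243/5 − 243/2 + 81 = 81/10.
  ∫_0^3 (u')² dx = ∫_0^3 (4*x^2 - 12*x + 9) dx. Term by term:
    ∫_0^3 4*x^2 dx = 36;  ∫_0^3 -12*x dx = -54;  ∫_0^3 9 dx = 27.
  Sum: 36 − 54 + 27 = 9.
∫_0^3 u² dx = 81/10, so ||u||_L² = 9*sqrt(10)/10.
∫_0^3 (u')² dx = 9, so ||u'||_L² = 3.
Ratio ||u||_L² / ||u'||_L² = 3*sqrt(10)/10.
Sharp Poincaré constant on H^1_0(0, 3) is C_P = L/π = 3/π, achieved by sin(π/3·x).
A polynomial bump cannot attain the sharp Poincaré constant (only the first sine eigenfunction does), so the ratio is strictly less than C_P, consistent with ||u||_L² ≤ C_P ||u'||_L².


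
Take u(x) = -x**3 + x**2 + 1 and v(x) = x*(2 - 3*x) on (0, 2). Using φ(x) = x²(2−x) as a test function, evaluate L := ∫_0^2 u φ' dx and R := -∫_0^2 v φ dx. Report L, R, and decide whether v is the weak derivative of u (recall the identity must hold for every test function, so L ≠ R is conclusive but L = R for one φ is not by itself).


LHS = 16/5, RHS = 16/5. Yes, v = u' weakly.

u(x) = -x**3 + x**2 + 1, classical derivative u'(x) = -3*x**2 + 2*x.
φ(x) = x²(2−x), so φ'(x) = x*(4 - 3*x).
Note φ(0) = φ(2) = 0, so the boundary term u·φ vanishes.
LHS = ∫_0^2 u(x) φ'(x) dx = ∫_0^2 (3*x^5 - 7*x^4 + 4*x^3 - 3*x^2 + 4*x) dx. Term by term:
  ∫_0^2 3*x^5 dx = 32;  ∫_0^2 -7*x^4 dx = -224/5;  ∫_0^2 4*x^3 dx = 16;
  ∫_0^2 -3*x^2 dx = -8;  ∫_0^2 4*x dx = 8.
Sum: 32 − 224/5 + 16 − 8 + 8 = 16/5.
So LHS = 16/5.
∫_0^2 v(x) φ(x) dx = ∫_0^2 (3*x^5 - 8*x^4 + 4*x^3) dx. Term by term:
  ∫_0^2 3*x^5 dx = 32;  ∫_0^2 -8*x^4 dx = -256/5;  ∫_0^2 4*x^3 dx = 16.
Sum: 32 − 256/5 + 16 = -16/5.
So RHS = -∫_0^2 v(x) φ(x) dx = 16/5.
LHS = RHS, so the identity holds for this test φ.
Moreover u is smooth here and v(x) = u'(x) = -3*x**2 + 2*x pointwise, so the identity holds for every test function. Hence v is the weak derivative of u.


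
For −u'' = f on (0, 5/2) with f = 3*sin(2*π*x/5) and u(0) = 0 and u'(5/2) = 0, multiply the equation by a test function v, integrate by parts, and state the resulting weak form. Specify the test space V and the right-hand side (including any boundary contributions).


V = {v ∈ H^1(0, 5/2) : v(0) = 0} (test functions vanish at x = 0 where u is specified); weak form: ∫_0^5/2 u'v' dx = ∫_0^5/2 (3*sin(2*π*x/5)) v dx for all v ∈ V.

Multiply both sides by a test function v and integrate from 0 to 5/2:
  ∫_0^5/2 −u''(x) v(x) dx = ∫_0^5/2 f(x) v(x) dx.
Integrate the LHS by parts once:
  ∫_0^5/2 −u'' v dx = −[u'(x) v(x)]_0^5/2 + ∫_0^5/2 u'(x) v'(x) dx.
Thus ∫_0^5/2 u'(x) v'(x) dx = ∫_0^5/2 f(x) v(x) dx + [u'(x) v(x)]_0^5/2.
Choose V so that boundary terms are either known or forced to vanish.
Mixed BC: u(0) = 0 (Dirichlet) and u'(5/2) = 0 (Neumann). Define V = {v ∈ H^1(0, 5/2) : v(0) = 0}. Then [u' v]_0^5/2 = u'(5/2)·v(5/2) − u'(0)·0 = 0.
Weak formulation: find u (satisfying any essential BC) such that ∫_0^5/2 u'(x) v'(x) dx = ∫_0^5/2 f v dx for all v ∈ V (Dirichlet at 0 absorbed into V; the Neumann datum at x = 5/2 is zero, so no boundary term remains).
Substituting f(x) = 3*sin(2*π*x/5), the right-hand side is ∫_0^5/2 (3*sin(2*π*x/5)) v dx.


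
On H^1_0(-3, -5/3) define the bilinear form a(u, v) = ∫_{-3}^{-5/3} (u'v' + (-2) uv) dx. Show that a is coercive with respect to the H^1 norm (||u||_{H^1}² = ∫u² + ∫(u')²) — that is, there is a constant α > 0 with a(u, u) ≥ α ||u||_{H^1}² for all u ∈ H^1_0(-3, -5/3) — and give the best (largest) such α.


α = (-32 + 9*π^2)/(16 + 9*π^2)

Coercivity of a(·,·) on H^1_0(-3, -5/3) means a(u, u) ≥ α ||u||_{H^1}² for every u ∈ H^1_0.
The interval has length L = 4/3, and Poincaré/coercivity depend only on L. Here a(u, u) = ∫(u')² + (-2)·∫u².
Here c = -2 < 0 with |c| < (π/L)² = 9*π^2/16, so coercivity still holds. The condition a(u,u) ≥ α||u||_{H^1}² reads (1−α)∫(u')² ≥ (α−c)∫u². Any admissible α is ≤ 1 (rapidly oscillating u have ∫u²/∫(u')² → 0), and α = 1 would force 0 ≥ (1−c)∫u², impossible since c < 1; so 1−α > 0. By the sharp Poincaré inequality on H^1_0 of an interval of length L, ∫(u')² ≥ (π/L)²∫u² with equality for the first sine mode sin(π(x−x₀)/L) (x₀ the left endpoint), so the inequality holds for all u iff (1−α)(π/L)² ≥ α − c, i.e. α ≤ ((π/L)² + c)/((π/L)² + 1) = (1 + c(L/π)²)/(1 + (L/π)²). (Direct route, valid since c ≤ 0: Poincaré gives c∫u² ≥ c(L/π)²∫(u')², so a(u,u) ≥ (1 + c(L/π)²)∫(u')², while ||u||_{H^1}² ≤ (1 + (L/π)²)∫(u')²; dividing yields the same α.) With (π/L)² = 9*π^2/16 and c = -2, the largest admissible constant is α = ((π/L)² + c)/((π/L)² + 1).
Simplifying, α = (-32 + 9*π^2)/(16 + 9*π^2).


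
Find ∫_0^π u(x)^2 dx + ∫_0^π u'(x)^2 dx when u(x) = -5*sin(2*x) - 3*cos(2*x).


||u||_{H^1(0,π)}^2 = 85*π

u'(x) = 6*sin(2*x) - 10*cos(2*x).
Expand u² and (u')² and integrate term by term on (0, π), using: for integers n ≥ 1, ∫_0^π sin²(nx) dx = ∫_0^π cos²(nx) dx = π/2; for n ≠ n', ∫_0^π sin(nx)sin(n'x) dx = ∫_0^π cos(nx)cos(n'x) dx = 0; and by product-to-sum, ∫_0^π sin(nx)cos(n'x) dx = ½∫_0^π [sin((n+n')x) + sin((n−n')x)] dx, which is 0 when n+n' is even and 2n/(n²−n'²) when n+n' is odd (it need not vanish on (0, π)).
  u² squared terms: (-5)²·∫sin(2x)² dx = 25·π/2 = 25*π/2;  (-3)²·∫cos(2x)² dx = 9·π/2 = 9*π/2.
  u² cross terms: 2·(-5)·(-3)·∫sin(2x)·cos(2x) dx = 30·(0) = 0.
  So ∫_0^π u² dx = 25*π/2 + 9*π/2 + 0 = 17*π.
  (u')² squared terms: (-10)²·∫cos(2x)² dx = 100·π/2 = 50*π;  (6)²·∫sin(2x)² dx = 36·π/2 = 18*π.
  (u')² cross terms: 2·(-10)·(6)·∫cos(2x)·sin(2x) dx = -120·(0) = 0.
  So ∫_0^π (u')² dx = 50*π + 18*π + 0 = 68*π.
||u||_{H^1}^2 = (17*π) + (68*π) = 85*π.


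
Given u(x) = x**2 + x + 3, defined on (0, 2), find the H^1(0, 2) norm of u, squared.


||u||_{H^1}^2 = 1256/15

The H^1 norm (squared) on an interval (0, L) is
  ||u||_{H^1}^2 = ∫_0^L u(x)^2 dx + ∫_0^L u'(x)^2 dx.
Compute u'(x) = 2*x + 1.
Then u(x)^2 = x**4 + 2*x**3 + 7*x**2 + 6*x + 9 and u'(x)^2 = 4*x**2 + 4*x + 1.
Integrate each monomial from 0 to 2 using ∫_0^2 c·x^n dx = c·2^(n+1)/(n+1):
  ∫_0^2 u(x)^2 dx = ∫_0^2 (x^4 + 2*x^3 + 7*x^2 + 6*x + 9) dx. Term by term:
    ∫_0^2 x^4 dx = 32/5;  ∫_0^2 2*x^3 dx = 8;  ∫_0^2 7*x^2 dx = 56/3;
    ∫_0^2 6*x dx = 12;  ∫_0^2 9 dx = 18.
  Sum: 32/5 + 8 + 56/3 + 12 + 18 = 946/15.
  ∫_0^2 u'(x)^2 dx = ∫_0^2 (4*x^2 + 4*x + 1) dx. Term by term:
    ∫_0^2 4*x^2 dx = 32/3;  ∫_0^2 4*x dx = 8;  ∫_0^2 1 dx = 2.
  Sum: 32/3 + 8 + 2 = 62/3.
Adding: ||u||_{H^1}^2 = 946/15 + 62/3 = 1256/15.


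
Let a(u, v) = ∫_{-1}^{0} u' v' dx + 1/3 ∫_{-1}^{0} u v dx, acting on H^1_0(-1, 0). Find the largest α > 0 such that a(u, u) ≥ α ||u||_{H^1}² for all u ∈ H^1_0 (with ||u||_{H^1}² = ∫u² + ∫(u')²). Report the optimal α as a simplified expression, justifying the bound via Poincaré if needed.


α = (1/3 + π^2)/(1 + π^2)

Coercivity of a(·,·) on H^1_0(-1, 0) means a(u, u) ≥ α ||u||_{H^1}² for every u ∈ H^1_0.
The interval has length L = 1, and Poincaré/coercivity depend only on L. Here a(u, u) = ∫(u')² + (1/3)·∫u².
Here 0 < c = 1/3 < 1. The condition a(u,u) ≥ α||u||_{H^1}² reads (1−α)∫(u')² ≥ (α−c)∫u². Any admissible α is ≤ 1 (rapidly oscillating u have ∫u²/∫(u')² → 0), and α = 1 would force 0 ≥ (1−c)∫u², impossible since c < 1; so 1−α > 0. By the sharp Poincaré inequality on H^1_0 of an interval of length L, ∫(u')² ≥ (π/L)²∫u² with equality for the first sine mode sin(π(x−x₀)/L) (x₀ the left endpoint), so the inequality holds for all u iff (1−α)(π/L)² ≥ α − c, i.e. α ≤ ((π/L)² + c)/((π/L)² + 1) = (1 + c(L/π)²)/(1 + (L/π)²). With (π/L)² = π^2 and c = 1/3, the largest admissible constant is α = ((π/L)² + c)/((π/L)² + 1).
Simplifying, α = (1/3 + π^2)/(1 + π^2).


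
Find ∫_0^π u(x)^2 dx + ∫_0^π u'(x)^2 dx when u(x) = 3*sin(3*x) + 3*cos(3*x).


||u||_{H^1(0,π)}^2 = 90*π

u'(x) = -9*sin(3*x) + 9*cos(3*x).
Expand u² and (u')² and integrate term by term on (0, π), using: for integers n ≥ 1, ∫_0^π sin²(nx) dx = ∫_0^π cos²(nx) dx = π/2; for n ≠ n', ∫_0^π sin(nx)sin(n'x) dx = ∫_0^π cos(nx)cos(n'x) dx = 0; and by product-to-sum, ∫_0^π sin(nx)cos(n'x) dx = ½∫_0^π [sin((n+n')x) + sin((n−n')x)] dx, which is 0 when n+n' is even and 2n/(n²−n'²) when n+n' is odd (it need not vanish on (0, π)).
  u² squared terms: (3)²·∫cos(3x)² dx = 9·π/2 = 9*π/2;  (3)²·∫sin(3x)² dx = 9·π/2 = 9*π/2.
  u² cross terms: 2·(3)·(3)·∫cos(3x)·sin(3x) dx = 18·(0) = 0.
  So ∫_0^π u² dx = 9*π/2 + 9*π/2 + 0 = 9*π.
  (u')² squared terms: (-9)²·∫sin(3x)² dx = 81·π/2 = 81*π/2;  (9)²·∫cos(3x)² dx = 81·π/2 = 81*π/2.
  (u')² cross terms: 2·(-9)·(9)·∫sin(3x)·cos(3x) dx = -162·(0) = 0.
  So ∫_0^π (u')² dx = 81*π/2 + 81*π/2 + 0 = 81*π.
||u||_{H^1}^2 = (9*π) + (81*π) = 90*π.


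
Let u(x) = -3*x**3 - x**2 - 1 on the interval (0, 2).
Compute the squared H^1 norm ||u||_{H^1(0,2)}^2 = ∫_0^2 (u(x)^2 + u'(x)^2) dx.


||u||_{H^1}^2 = 32878/35

The H^1 norm (squared) on an interval (0, L) is
  ||u||_{H^1}^2 = ∫_0^L u(x)^2 dx + ∫_0^L u'(x)^2 dx.
Compute u'(x) = -9*x**2 - 2*x.
Then u(x)^2 = 9*x**6 + 6*x**5 + x**4 + 6*x**3 + 2*x**2 + 1 and u'(x)^2 = 81*x**4 + 36*x**3 + 4*x**2.
Integrate each monomial from 0 to 2 using ∫_0^2 c·x^n dx = c·2^(n+1)/(n+1):
  ∫_0^2 u(x)^2 dx = ∫_0^2 (9*x^6 + 6*x^5 + x^4 + 6*x^3 + 2*x^2 + 1) dx. Term by term:
    ∫_0^2 9*x^6 dx = 1152/7;  ∫_0^2 6*x^5 dx = 64;  ∫_0^2 x^4 dx = 32/5;
    ∫_0^2 6*x^3 dx = 24;  ∫_0^2 2*x^2 dx = 16/3;  ∫_0^2 1 dx = 2.
  Sum: 1152/7 + 64 + 32/5 + 24 + 16/3 + 2 = 27962/105.
  ∫_0^2 u'(x)^2 dx = ∫_0^2 (81*x^4 + 36*x^3 + 4*x^2) dx. Term by term:
    ∫_0^2 81*x^4 dx = 2592/5;  ∫_0^2 36*x^3 dx = 144;  ∫_0^2 4*x^2 dx = 32/3.
  Sum: 2592/5 + 144 + 32/3 = 10096/15.
Adding: ||u||_{H^1}^2 = 27962/105 + 10096/15 = 32878/35.
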